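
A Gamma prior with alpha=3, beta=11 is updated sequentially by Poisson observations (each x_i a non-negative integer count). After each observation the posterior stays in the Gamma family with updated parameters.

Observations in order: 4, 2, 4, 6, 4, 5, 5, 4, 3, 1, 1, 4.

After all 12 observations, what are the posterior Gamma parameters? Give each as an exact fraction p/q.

obs 1: x=4 → posterior Gamma(7, 12)
obs 2: x=2 → posterior Gamma(9, 13)
obs 3: x=4 → posterior Gamma(13, 14)
obs 4: x=6 → posterior Gamma(19, 15)
obs 5: x=4 → posterior Gamma(23, 16)
obs 6: x=5 → posterior Gamma(28, 17)
obs 7: x=5 → posterior Gamma(33, 18)
obs 8: x=4 → posterior Gamma(37, 19)
obs 9: x=3 → posterior Gamma(40, 20)
obs 10: x=1 → posterior Gamma(41, 21)
obs 11: x=1 → posterior Gamma(42, 22)
obs 12: x=4 → posterior Gamma(46, 23)

alpha=46, beta=23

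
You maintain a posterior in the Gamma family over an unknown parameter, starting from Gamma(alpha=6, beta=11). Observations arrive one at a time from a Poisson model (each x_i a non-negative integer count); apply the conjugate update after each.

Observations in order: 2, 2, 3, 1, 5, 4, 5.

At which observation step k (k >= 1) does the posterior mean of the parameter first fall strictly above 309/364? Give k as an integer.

k = 3

obs 1: x=2 → posterior Gamma(8, 12)
obs 2: x=2 → posterior Gamma(10, 13)
obs 3: x=3 → posterior Gamma(13, 14)
obs 4: x=1 → posterior Gamma(14, 15)
obs 5: x=5 → posterior Gamma(19, 16)
obs 6: x=4 → posterior Gamma(23, 17)
obs 7: x=5 → posterior Gamma(28, 18)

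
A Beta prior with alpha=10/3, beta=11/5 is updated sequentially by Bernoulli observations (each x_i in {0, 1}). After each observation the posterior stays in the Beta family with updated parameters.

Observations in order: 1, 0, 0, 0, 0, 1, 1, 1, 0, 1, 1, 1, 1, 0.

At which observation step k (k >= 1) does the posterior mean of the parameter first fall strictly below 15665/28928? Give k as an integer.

obs 1: x=1 → posterior Beta(13/3, 11/5)
obs 2: x=0 → posterior Beta(13/3, 16/5)
obs 3: x=0 → posterior Beta(13/3, 21/5)
obs 4: x=0 → posterior Beta(13/3, 26/5)
obs 5: x=0 → posterior Beta(13/3, 31/5)
obs 6: x=1 → posterior Beta(16/3, 31/5)
obs 7: x=1 → posterior Beta(19/3, 31/5)
obs 8: x=1 → posterior Beta(22/3, 31/5)
obs 9: x=0 → posterior Beta(22/3, 36/5)
obs 10: x=1 → posterior Beta(25/3, 36/5)
obs 11: x=1 → posterior Beta(28/3, 36/5)
obs 12: x=1 → posterior Beta(31/3, 36/5)
obs 13: x=1 → posterior Beta(34/3, 36/5)
obs 14: x=0 → posterior Beta(34/3, 41/5)

k = 3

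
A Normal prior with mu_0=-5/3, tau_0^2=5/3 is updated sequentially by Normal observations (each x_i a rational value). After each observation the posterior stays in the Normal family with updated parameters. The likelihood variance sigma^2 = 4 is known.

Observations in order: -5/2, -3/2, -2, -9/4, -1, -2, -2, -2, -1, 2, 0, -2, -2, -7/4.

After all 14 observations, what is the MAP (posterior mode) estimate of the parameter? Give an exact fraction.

-60/41

obs 1: x=-5/2 → posterior Normal(-65/34, 20/17)
obs 2: x=-3/2 → posterior Normal(-20/11, 10/11)
obs 3: x=-2 → posterior Normal(-50/27, 20/27)
obs 4: x=-9/4 → posterior Normal(-245/128, 5/8)
obs 5: x=-1 → posterior Normal(-265/148, 20/37)
obs 6: x=-2 → posterior Normal(-305/168, 10/21)
obs 7: x=-2 → posterior Normal(-345/188, 20/47)
obs 8: x=-2 → posterior Normal(-385/208, 5/13)
obs 9: x=-1 → posterior Normal(-135/76, 20/57)
obs 10: x=2 → posterior Normal(-365/248, 10/31)
obs 11: x=0 → posterior Normal(-365/268, 20/67)
obs 12: x=-2 → posterior Normal(-45/32, 5/18)
obs 13: x=-2 → posterior Normal(-445/308, 20/77)
obs 14: x=-7/4 → posterior Normal(-60/41, 10/41)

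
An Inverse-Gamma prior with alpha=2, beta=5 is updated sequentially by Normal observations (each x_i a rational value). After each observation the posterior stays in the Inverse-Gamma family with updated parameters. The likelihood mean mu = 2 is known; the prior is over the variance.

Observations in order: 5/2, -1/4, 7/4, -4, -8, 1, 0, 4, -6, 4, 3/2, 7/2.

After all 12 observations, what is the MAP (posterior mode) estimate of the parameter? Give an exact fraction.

1847/144

obs 1: x=5/2 → posterior Inverse-Gamma(5/2, 41/8)
obs 2: x=-1/4 → posterior Inverse-Gamma(3, 245/32)
obs 3: x=7/4 → posterior Inverse-Gamma(7/2, 123/16)
obs 4: x=-4 → posterior Inverse-Gamma(4, 411/16)
obs 5: x=-8 → posterior Inverse-Gamma(9/2, 1211/16)
obs 6: x=1 → posterior Inverse-Gamma(5, 1219/16)
obs 7: x=0 → posterior Inverse-Gamma(11/2, 1251/16)
obs 8: x=4 → posterior Inverse-Gamma(6, 1283/16)
obs 9: x=-6 → posterior Inverse-Gamma(13/2, 1795/16)
obs 10: x=4 → posterior Inverse-Gamma(7, 1827/16)
obs 11: x=3/2 → posterior Inverse-Gamma(15/2, 1829/16)
obs 12: x=7/2 → posterior Inverse-Gamma(8, 1847/16)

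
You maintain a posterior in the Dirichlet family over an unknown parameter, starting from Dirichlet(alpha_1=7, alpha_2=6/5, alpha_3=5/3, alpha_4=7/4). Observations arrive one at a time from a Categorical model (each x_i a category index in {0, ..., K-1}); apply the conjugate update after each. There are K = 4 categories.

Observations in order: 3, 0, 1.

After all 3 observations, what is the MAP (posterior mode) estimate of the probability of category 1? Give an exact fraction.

obs 1: x=3 → posterior Dirichlet(7, 6/5, 5/3, 11/4)
obs 2: x=0 → posterior Dirichlet(8, 6/5, 5/3, 11/4)
obs 3: x=1 → posterior Dirichlet(8, 11/5, 5/3, 11/4)

72/637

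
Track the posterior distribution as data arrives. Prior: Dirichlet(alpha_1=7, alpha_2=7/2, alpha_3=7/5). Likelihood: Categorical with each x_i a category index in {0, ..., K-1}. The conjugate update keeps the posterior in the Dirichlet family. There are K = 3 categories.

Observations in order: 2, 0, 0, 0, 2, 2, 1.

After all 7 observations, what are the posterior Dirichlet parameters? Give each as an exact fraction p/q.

obs 1: x=2 → posterior Dirichlet(7, 7/2, 12/5)
obs 2: x=0 → posterior Dirichlet(8, 7/2, 12/5)
obs 3: x=0 → posterior Dirichlet(9, 7/2, 12/5)
obs 4: x=0 → posterior Dirichlet(10, 7/2, 12/5)
obs 5: x=2 → posterior Dirichlet(10, 7/2, 17/5)
obs 6: x=2 → posterior Dirichlet(10, 7/2, 22/5)
obs 7: x=1 → posterior Dirichlet(10, 9/2, 22/5)

alpha_1=10, alpha_2=9/2, alpha_3=22/5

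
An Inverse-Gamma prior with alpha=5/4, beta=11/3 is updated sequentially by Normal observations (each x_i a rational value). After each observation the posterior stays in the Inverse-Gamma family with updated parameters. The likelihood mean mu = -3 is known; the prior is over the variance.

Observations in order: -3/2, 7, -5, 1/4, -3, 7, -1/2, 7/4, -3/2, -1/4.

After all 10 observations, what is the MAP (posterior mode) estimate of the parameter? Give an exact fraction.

12613/696

obs 1: x=-3/2 → posterior Inverse-Gamma(7/4, 115/24)
obs 2: x=7 → posterior Inverse-Gamma(9/4, 1315/24)
obs 3: x=-5 → posterior Inverse-Gamma(11/4, 1363/24)
obs 4: x=1/4 → posterior Inverse-Gamma(13/4, 5959/96)
obs 5: x=-3 → posterior Inverse-Gamma(15/4, 5959/96)
obs 6: x=7 → posterior Inverse-Gamma(17/4, 10759/96)
obs 7: x=-1/2 → posterior Inverse-Gamma(19/4, 11059/96)
obs 8: x=7/4 → posterior Inverse-Gamma(21/4, 6071/48)
obs 9: x=-3/2 → posterior Inverse-Gamma(23/4, 6125/48)
obs 10: x=-1/4 → posterior Inverse-Gamma(25/4, 12613/96)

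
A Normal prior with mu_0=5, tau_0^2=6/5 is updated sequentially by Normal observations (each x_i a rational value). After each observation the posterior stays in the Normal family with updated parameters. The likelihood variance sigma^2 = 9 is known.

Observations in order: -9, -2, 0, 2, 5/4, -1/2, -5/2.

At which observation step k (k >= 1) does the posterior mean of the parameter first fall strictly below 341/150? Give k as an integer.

obs 1: x=-9 → posterior Normal(57/17, 18/17)
obs 2: x=-2 → posterior Normal(53/19, 18/19)
obs 3: x=0 → posterior Normal(53/21, 6/7)
obs 4: x=2 → posterior Normal(57/23, 18/23)
obs 5: x=5/4 → posterior Normal(119/50, 18/25)
obs 6: x=-1/2 → posterior Normal(13/6, 2/3)
obs 7: x=-5/2 → posterior Normal(107/58, 18/29)

k = 6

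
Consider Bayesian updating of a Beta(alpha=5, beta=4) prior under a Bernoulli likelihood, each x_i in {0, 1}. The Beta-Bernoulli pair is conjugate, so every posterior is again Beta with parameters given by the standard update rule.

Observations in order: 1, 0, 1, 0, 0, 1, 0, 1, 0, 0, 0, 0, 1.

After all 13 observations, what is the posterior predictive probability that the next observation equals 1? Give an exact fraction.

obs 1: x=1 → posterior Beta(6, 4)
obs 2: x=0 → posterior Beta(6, 5)
obs 3: x=1 → posterior Beta(7, 5)
obs 4: x=0 → posterior Beta(7, 6)
obs 5: x=0 → posterior Beta(7, 7)
obs 6: x=1 → posterior Beta(8, 7)
obs 7: x=0 → posterior Beta(8, 8)
obs 8: x=1 → posterior Beta(9, 8)
obs 9: x=0 → posterior Beta(9, 9)
obs 10: x=0 → posterior Beta(9, 10)
obs 11: x=0 → posterior Beta(9, 11)
obs 12: x=0 → posterior Beta(9, 12)
obs 13: x=1 → posterior Beta(10, 12)

5/11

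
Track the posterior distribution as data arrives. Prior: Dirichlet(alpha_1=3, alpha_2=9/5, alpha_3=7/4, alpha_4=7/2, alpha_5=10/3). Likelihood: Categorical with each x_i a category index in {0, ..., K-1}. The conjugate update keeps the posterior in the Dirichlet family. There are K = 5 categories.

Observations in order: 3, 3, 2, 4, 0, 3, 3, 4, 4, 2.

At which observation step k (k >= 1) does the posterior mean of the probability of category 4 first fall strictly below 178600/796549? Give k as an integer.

obs 1: x=3 → posterior Dirichlet(3, 9/5, 7/4, 9/2, 10/3)
obs 2: x=3 → posterior Dirichlet(3, 9/5, 7/4, 11/2, 10/3)
obs 3: x=2 → posterior Dirichlet(3, 9/5, 11/4, 11/2, 10/3)
obs 4: x=4 → posterior Dirichlet(3, 9/5, 11/4, 11/2, 13/3)
obs 5: x=0 → posterior Dirichlet(4, 9/5, 11/4, 11/2, 13/3)
obs 6: x=3 → posterior Dirichlet(4, 9/5, 11/4, 13/2, 13/3)
obs 7: x=3 → posterior Dirichlet(4, 9/5, 11/4, 15/2, 13/3)
obs 8: x=4 → posterior Dirichlet(4, 9/5, 11/4, 15/2, 16/3)
obs 9: x=4 → posterior Dirichlet(4, 9/5, 11/4, 15/2, 19/3)
obs 10: x=2 → posterior Dirichlet(4, 9/5, 15/4, 15/2, 19/3)

k = 2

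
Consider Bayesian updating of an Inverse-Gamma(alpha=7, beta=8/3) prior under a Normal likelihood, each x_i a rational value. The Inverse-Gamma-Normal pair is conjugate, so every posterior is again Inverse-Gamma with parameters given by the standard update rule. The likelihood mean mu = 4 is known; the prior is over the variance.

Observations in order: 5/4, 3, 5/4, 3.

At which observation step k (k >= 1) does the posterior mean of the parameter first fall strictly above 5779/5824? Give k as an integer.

obs 1: x=5/4 → posterior Inverse-Gamma(15/2, 619/96)
obs 2: x=3 → posterior Inverse-Gamma(8, 667/96)
obs 3: x=5/4 → posterior Inverse-Gamma(17/2, 515/48)
obs 4: x=3 → posterior Inverse-Gamma(9, 539/48)

k = 2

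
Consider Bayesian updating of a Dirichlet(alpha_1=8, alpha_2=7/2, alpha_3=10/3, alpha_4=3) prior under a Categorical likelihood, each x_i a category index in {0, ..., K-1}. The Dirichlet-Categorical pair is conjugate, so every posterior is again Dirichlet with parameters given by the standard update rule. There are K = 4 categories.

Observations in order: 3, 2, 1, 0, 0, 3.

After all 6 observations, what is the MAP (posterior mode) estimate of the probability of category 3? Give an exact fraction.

24/119

obs 1: x=3 → posterior Dirichlet(8, 7/2, 10/3, 4)
obs 2: x=2 → posterior Dirichlet(8, 7/2, 13/3, 4)
obs 3: x=1 → posterior Dirichlet(8, 9/2, 13/3, 4)
obs 4: x=0 → posterior Dirichlet(9, 9/2, 13/3, 4)
obs 5: x=0 → posterior Dirichlet(10, 9/2, 13/3, 4)
obs 6: x=3 → posterior Dirichlet(10, 9/2, 13/3, 5)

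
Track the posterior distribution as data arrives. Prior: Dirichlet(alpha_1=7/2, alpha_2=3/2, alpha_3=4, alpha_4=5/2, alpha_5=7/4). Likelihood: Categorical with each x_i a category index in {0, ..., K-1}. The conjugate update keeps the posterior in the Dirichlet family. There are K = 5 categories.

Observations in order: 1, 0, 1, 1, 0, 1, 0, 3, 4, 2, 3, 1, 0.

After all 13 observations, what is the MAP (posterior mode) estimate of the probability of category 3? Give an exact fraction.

obs 1: x=1 → posterior Dirichlet(7/2, 5/2, 4, 5/2, 7/4)
obs 2: x=0 → posterior Dirichlet(9/2, 5/2, 4, 5/2, 7/4)
obs 3: x=1 → posterior Dirichlet(9/2, 7/2, 4, 5/2, 7/4)
obs 4: x=1 → posterior Dirichlet(9/2, 9/2, 4, 5/2, 7/4)
obs 5: x=0 → posterior Dirichlet(11/2, 9/2, 4, 5/2, 7/4)
obs 6: x=1 → posterior Dirichlet(11/2, 11/2, 4, 5/2, 7/4)
obs 7: x=0 → posterior Dirichlet(13/2, 11/2, 4, 5/2, 7/4)
obs 8: x=3 → posterior Dirichlet(13/2, 11/2, 4, 7/2, 7/4)
obs 9: x=4 → posterior Dirichlet(13/2, 11/2, 4, 7/2, 11/4)
obs 10: x=2 → posterior Dirichlet(13/2, 11/2, 5, 7/2, 11/4)
obs 11: x=3 → posterior Dirichlet(13/2, 11/2, 5, 9/2, 11/4)
obs 12: x=1 → posterior Dirichlet(13/2, 13/2, 5, 9/2, 11/4)
obs 13: x=0 → posterior Dirichlet(15/2, 13/2, 5, 9/2, 11/4)

14/85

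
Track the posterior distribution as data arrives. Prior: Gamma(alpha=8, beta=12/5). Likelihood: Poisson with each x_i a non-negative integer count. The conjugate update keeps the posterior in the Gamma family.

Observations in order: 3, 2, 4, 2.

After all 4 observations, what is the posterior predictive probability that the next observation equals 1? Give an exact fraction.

obs 1: x=3 → posterior Gamma(11, 17/5)
obs 2: x=2 → posterior Gamma(13, 22/5)
obs 3: x=4 → posterior Gamma(17, 27/5)
obs 4: x=2 → posterior Gamma(19, 32/5)

3763337719427556035693337640960/23122483666661158726686253786801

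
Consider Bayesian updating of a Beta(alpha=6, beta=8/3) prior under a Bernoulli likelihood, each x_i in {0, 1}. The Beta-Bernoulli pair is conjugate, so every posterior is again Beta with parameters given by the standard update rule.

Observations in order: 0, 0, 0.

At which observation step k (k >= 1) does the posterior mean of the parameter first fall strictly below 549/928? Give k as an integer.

obs 1: x=0 → posterior Beta(6, 11/3)
obs 2: x=0 → posterior Beta(6, 14/3)
obs 3: x=0 → posterior Beta(6, 17/3)

k = 2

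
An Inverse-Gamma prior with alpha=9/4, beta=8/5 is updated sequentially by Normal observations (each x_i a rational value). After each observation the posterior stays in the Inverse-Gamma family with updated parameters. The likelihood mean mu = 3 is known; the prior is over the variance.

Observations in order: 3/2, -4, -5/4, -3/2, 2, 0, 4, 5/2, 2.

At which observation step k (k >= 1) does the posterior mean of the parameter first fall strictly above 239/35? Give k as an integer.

k = 2

obs 1: x=3/2 → posterior Inverse-Gamma(11/4, 109/40)
obs 2: x=-4 → posterior Inverse-Gamma(13/4, 1089/40)
obs 3: x=-5/4 → posterior Inverse-Gamma(15/4, 5801/160)
obs 4: x=-3/2 → posterior Inverse-Gamma(17/4, 7421/160)
obs 5: x=2 → posterior Inverse-Gamma(19/4, 7501/160)
obs 6: x=0 → posterior Inverse-Gamma(21/4, 8221/160)
obs 7: x=4 → posterior Inverse-Gamma(23/4, 8301/160)
obs 8: x=5/2 → posterior Inverse-Gamma(25/4, 8321/160)
obs 9: x=2 → posterior Inverse-Gamma(27/4, 8401/160)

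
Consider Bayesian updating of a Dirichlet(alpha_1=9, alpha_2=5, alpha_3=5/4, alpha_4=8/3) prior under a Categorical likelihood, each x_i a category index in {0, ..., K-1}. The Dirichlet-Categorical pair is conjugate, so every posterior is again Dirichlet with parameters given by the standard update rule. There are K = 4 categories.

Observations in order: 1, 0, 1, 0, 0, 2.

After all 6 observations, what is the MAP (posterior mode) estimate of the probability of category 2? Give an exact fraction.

obs 1: x=1 → posterior Dirichlet(9, 6, 5/4, 8/3)
obs 2: x=0 → posterior Dirichlet(10, 6, 5/4, 8/3)
obs 3: x=1 → posterior Dirichlet(10, 7, 5/4, 8/3)
obs 4: x=0 → posterior Dirichlet(11, 7, 5/4, 8/3)
obs 5: x=0 → posterior Dirichlet(12, 7, 5/4, 8/3)
obs 6: x=2 → posterior Dirichlet(12, 7, 9/4, 8/3)

15/239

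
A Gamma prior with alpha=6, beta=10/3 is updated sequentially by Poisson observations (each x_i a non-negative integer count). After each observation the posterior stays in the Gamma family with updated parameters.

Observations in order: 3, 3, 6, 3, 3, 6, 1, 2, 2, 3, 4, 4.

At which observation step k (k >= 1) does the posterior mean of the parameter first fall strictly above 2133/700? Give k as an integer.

k = 6

obs 1: x=3 → posterior Gamma(9, 13/3)
obs 2: x=3 → posterior Gamma(12, 16/3)
obs 3: x=6 → posterior Gamma(18, 19/3)
obs 4: x=3 → posterior Gamma(21, 22/3)
obs 5: x=3 → posterior Gamma(24, 25/3)
obs 6: x=6 → posterior Gamma(30, 28/3)
obs 7: x=1 → posterior Gamma(31, 31/3)
obs 8: x=2 → posterior Gamma(33, 34/3)
obs 9: x=2 → posterior Gamma(35, 37/3)
obs 10: x=3 → posterior Gamma(38, 40/3)
obs 11: x=4 → posterior Gamma(42, 43/3)
obs 12: x=4 → posterior Gamma(46, 46/3)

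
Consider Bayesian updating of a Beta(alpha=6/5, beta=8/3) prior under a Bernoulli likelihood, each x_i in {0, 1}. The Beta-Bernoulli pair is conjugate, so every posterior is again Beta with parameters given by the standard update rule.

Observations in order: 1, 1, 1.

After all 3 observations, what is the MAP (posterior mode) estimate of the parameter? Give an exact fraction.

48/73

obs 1: x=1 → posterior Beta(11/5, 8/3)
obs 2: x=1 → posterior Beta(16/5, 8/3)
obs 3: x=1 → posterior Beta(21/5, 8/3)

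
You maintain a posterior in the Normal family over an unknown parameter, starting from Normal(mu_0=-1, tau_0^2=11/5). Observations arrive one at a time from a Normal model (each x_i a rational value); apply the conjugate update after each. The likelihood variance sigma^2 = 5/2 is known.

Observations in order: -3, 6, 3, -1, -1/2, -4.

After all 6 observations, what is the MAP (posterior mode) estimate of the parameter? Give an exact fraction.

obs 1: x=-3 → posterior Normal(-91/47, 55/47)
obs 2: x=6 → posterior Normal(41/69, 55/69)
obs 3: x=3 → posterior Normal(107/91, 55/91)
obs 4: x=-1 → posterior Normal(85/113, 55/113)
obs 5: x=-1/2 → posterior Normal(74/135, 11/27)
obs 6: x=-4 → posterior Normal(-14/157, 55/157)

-14/157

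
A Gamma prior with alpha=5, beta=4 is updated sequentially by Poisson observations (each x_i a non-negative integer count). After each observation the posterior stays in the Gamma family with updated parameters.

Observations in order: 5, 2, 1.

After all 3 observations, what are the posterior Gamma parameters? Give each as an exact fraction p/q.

obs 1: x=5 → posterior Gamma(10, 5)
obs 2: x=2 → posterior Gamma(12, 6)
obs 3: x=1 → posterior Gamma(13, 7)

alpha=13, beta=7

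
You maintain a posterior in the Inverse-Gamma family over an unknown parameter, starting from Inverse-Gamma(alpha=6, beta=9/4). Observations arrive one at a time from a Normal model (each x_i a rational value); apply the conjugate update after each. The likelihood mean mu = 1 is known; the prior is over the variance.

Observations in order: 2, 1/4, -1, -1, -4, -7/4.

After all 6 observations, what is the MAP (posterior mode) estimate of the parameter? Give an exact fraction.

373/160

obs 1: x=2 → posterior Inverse-Gamma(13/2, 11/4)
obs 2: x=1/4 → posterior Inverse-Gamma(7, 97/32)
obs 3: x=-1 → posterior Inverse-Gamma(15/2, 161/32)
obs 4: x=-1 → posterior Inverse-Gamma(8, 225/32)
obs 5: x=-4 → posterior Inverse-Gamma(17/2, 625/32)
obs 6: x=-7/4 → posterior Inverse-Gamma(9, 373/16)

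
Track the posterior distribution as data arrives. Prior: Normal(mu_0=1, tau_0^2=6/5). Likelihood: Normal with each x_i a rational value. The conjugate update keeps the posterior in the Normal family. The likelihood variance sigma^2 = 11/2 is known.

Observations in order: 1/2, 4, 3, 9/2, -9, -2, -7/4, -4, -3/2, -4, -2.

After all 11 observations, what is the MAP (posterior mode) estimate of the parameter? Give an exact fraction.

-92/187

obs 1: x=1/2 → posterior Normal(61/67, 66/67)
obs 2: x=4 → posterior Normal(109/79, 66/79)
obs 3: x=3 → posterior Normal(145/91, 66/91)
obs 4: x=9/2 → posterior Normal(199/103, 66/103)
obs 5: x=-9 → posterior Normal(91/115, 66/115)
obs 6: x=-2 → posterior Normal(67/127, 66/127)
obs 7: x=-7/4 → posterior Normal(46/139, 66/139)
obs 8: x=-4 → posterior Normal(-2/151, 66/151)
obs 9: x=-3/2 → posterior Normal(-20/163, 66/163)
obs 10: x=-4 → posterior Normal(-68/175, 66/175)
obs 11: x=-2 → posterior Normal(-92/187, 6/17)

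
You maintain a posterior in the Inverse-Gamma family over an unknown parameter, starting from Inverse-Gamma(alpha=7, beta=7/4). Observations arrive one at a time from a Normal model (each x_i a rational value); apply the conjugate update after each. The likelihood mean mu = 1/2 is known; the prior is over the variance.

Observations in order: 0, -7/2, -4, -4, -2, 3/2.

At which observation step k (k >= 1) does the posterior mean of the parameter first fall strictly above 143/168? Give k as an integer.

obs 1: x=0 → posterior Inverse-Gamma(15/2, 15/8)
obs 2: x=-7/2 → posterior Inverse-Gamma(8, 79/8)
obs 3: x=-4 → posterior Inverse-Gamma(17/2, 20)
obs 4: x=-4 → posterior Inverse-Gamma(9, 241/8)
obs 5: x=-2 → posterior Inverse-Gamma(19/2, 133/4)
obs 6: x=3/2 → posterior Inverse-Gamma(10, 135/4)

k = 2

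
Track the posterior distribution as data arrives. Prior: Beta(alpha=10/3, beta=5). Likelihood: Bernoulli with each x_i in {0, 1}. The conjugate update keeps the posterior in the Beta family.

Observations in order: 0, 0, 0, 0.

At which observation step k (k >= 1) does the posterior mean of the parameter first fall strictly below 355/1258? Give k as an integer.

obs 1: x=0 → posterior Beta(10/3, 6)
obs 2: x=0 → posterior Beta(10/3, 7)
obs 3: x=0 → posterior Beta(10/3, 8)
obs 4: x=0 → posterior Beta(10/3, 9)

k = 4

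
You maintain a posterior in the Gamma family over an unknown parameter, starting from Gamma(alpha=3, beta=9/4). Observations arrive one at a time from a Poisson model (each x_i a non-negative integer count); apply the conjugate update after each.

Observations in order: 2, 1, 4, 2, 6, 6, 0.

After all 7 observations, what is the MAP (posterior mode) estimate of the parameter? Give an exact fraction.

obs 1: x=2 → posterior Gamma(5, 13/4)
obs 2: x=1 → posterior Gamma(6, 17/4)
obs 3: x=4 → posterior Gamma(10, 21/4)
obs 4: x=2 → posterior Gamma(12, 25/4)
obs 5: x=6 → posterior Gamma(18, 29/4)
obs 6: x=6 → posterior Gamma(24, 33/4)
obs 7: x=0 → posterior Gamma(24, 37/4)

92/37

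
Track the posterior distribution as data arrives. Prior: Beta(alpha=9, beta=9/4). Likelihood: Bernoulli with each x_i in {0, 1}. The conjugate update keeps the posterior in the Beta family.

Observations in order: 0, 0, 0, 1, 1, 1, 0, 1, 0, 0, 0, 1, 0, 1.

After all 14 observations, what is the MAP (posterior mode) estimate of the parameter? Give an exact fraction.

56/93

obs 1: x=0 → posterior Beta(9, 13/4)
obs 2: x=0 → posterior Beta(9, 17/4)
obs 3: x=0 → posterior Beta(9, 21/4)
obs 4: x=1 → posterior Beta(10, 21/4)
obs 5: x=1 → posterior Beta(11, 21/4)
obs 6: x=1 → posterior Beta(12, 21/4)
obs 7: x=0 → posterior Beta(12, 25/4)
obs 8: x=1 → posterior Beta(13, 25/4)
obs 9: x=0 → posterior Beta(13, 29/4)
obs 10: x=0 → posterior Beta(13, 33/4)
obs 11: x=0 → posterior Beta(13, 37/4)
obs 12: x=1 → posterior Beta(14, 37/4)
obs 13: x=0 → posterior Beta(14, 41/4)
obs 14: x=1 → posterior Beta(15, 41/4)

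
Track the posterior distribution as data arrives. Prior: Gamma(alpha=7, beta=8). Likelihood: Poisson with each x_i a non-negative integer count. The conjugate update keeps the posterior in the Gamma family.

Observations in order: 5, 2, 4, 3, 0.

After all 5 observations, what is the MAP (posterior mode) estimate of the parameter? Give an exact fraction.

obs 1: x=5 → posterior Gamma(12, 9)
obs 2: x=2 → posterior Gamma(14, 10)
obs 3: x=4 → posterior Gamma(18, 11)
obs 4: x=3 → posterior Gamma(21, 12)
obs 5: x=0 → posterior Gamma(21, 13)

20/13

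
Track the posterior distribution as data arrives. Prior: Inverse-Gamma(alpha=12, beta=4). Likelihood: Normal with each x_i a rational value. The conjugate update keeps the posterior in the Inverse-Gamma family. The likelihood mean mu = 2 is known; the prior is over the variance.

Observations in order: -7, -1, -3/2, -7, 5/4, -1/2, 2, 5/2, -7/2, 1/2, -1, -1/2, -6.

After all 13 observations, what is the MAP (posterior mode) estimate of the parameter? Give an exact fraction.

4961/624

obs 1: x=-7 → posterior Inverse-Gamma(25/2, 89/2)
obs 2: x=-1 → posterior Inverse-Gamma(13, 49)
obs 3: x=-3/2 → posterior Inverse-Gamma(27/2, 441/8)
obs 4: x=-7 → posterior Inverse-Gamma(14, 765/8)
obs 5: x=5/4 → posterior Inverse-Gamma(29/2, 3069/32)
obs 6: x=-1/2 → posterior Inverse-Gamma(15, 3169/32)
obs 7: x=2 → posterior Inverse-Gamma(31/2, 3169/32)
obs 8: x=5/2 → posterior Inverse-Gamma(16, 3173/32)
obs 9: x=-7/2 → posterior Inverse-Gamma(33/2, 3657/32)
obs 10: x=1/2 → posterior Inverse-Gamma(17, 3693/32)
obs 11: x=-1 → posterior Inverse-Gamma(35/2, 3837/32)
obs 12: x=-1/2 → posterior Inverse-Gamma(18, 3937/32)
obs 13: x=-6 → posterior Inverse-Gamma(37/2, 4961/32)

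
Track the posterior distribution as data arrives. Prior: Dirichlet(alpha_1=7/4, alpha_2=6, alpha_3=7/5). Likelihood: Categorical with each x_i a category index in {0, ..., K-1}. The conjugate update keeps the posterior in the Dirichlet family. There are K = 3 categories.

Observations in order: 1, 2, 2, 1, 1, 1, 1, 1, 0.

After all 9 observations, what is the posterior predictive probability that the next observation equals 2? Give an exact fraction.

obs 1: x=1 → posterior Dirichlet(7/4, 7, 7/5)
obs 2: x=2 → posterior Dirichlet(7/4, 7, 12/5)
obs 3: x=2 → posterior Dirichlet(7/4, 7, 17/5)
obs 4: x=1 → posterior Dirichlet(7/4, 8, 17/5)
obs 5: x=1 → posterior Dirichlet(7/4, 9, 17/5)
obs 6: x=1 → posterior Dirichlet(7/4, 10, 17/5)
obs 7: x=1 → posterior Dirichlet(7/4, 11, 17/5)
obs 8: x=1 → posterior Dirichlet(7/4, 12, 17/5)
obs 9: x=0 → posterior Dirichlet(11/4, 12, 17/5)

68/363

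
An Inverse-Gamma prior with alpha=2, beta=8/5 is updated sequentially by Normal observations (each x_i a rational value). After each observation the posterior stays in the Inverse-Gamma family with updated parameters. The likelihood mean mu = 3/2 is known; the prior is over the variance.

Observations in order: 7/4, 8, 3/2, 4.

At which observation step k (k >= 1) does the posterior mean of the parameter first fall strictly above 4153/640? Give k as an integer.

obs 1: x=7/4 → posterior Inverse-Gamma(5/2, 261/160)
obs 2: x=8 → posterior Inverse-Gamma(3, 3641/160)
obs 3: x=3/2 → posterior Inverse-Gamma(7/2, 3641/160)
obs 4: x=4 → posterior Inverse-Gamma(4, 4141/160)

k = 2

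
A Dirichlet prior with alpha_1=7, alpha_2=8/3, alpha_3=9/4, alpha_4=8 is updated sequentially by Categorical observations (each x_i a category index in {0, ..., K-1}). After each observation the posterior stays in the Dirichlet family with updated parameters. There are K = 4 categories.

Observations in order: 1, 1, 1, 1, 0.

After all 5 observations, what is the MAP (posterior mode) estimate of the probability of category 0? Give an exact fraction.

obs 1: x=1 → posterior Dirichlet(7, 11/3, 9/4, 8)
obs 2: x=1 → posterior Dirichlet(7, 14/3, 9/4, 8)
obs 3: x=1 → posterior Dirichlet(7, 17/3, 9/4, 8)
obs 4: x=1 → posterior Dirichlet(7, 20/3, 9/4, 8)
obs 5: x=0 → posterior Dirichlet(8, 20/3, 9/4, 8)

84/251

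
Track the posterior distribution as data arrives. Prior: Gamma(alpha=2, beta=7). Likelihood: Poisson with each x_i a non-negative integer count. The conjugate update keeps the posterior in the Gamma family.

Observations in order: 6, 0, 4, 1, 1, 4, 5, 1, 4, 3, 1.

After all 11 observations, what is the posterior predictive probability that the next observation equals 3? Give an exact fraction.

obs 1: x=6 → posterior Gamma(8, 8)
obs 2: x=0 → posterior Gamma(8, 9)
obs 3: x=4 → posterior Gamma(12, 10)
obs 4: x=1 → posterior Gamma(13, 11)
obs 5: x=1 → posterior Gamma(14, 12)
obs 6: x=4 → posterior Gamma(18, 13)
obs 7: x=5 → posterior Gamma(23, 14)
obs 8: x=1 → posterior Gamma(24, 15)
obs 9: x=4 → posterior Gamma(28, 16)
obs 10: x=3 → posterior Gamma(31, 17)
obs 11: x=1 → posterior Gamma(32, 18)

88249397322356722735258546911581030458589184/570658162108627174778971075491512021856922699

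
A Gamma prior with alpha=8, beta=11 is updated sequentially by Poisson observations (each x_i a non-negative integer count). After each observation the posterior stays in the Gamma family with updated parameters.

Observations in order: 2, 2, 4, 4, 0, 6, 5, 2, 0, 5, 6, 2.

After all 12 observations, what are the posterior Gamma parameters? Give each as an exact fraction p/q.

obs 1: x=2 → posterior Gamma(10, 12)
obs 2: x=2 → posterior Gamma(12, 13)
obs 3: x=4 → posterior Gamma(16, 14)
obs 4: x=4 → posterior Gamma(20, 15)
obs 5: x=0 → posterior Gamma(20, 16)
obs 6: x=6 → posterior Gamma(26, 17)
obs 7: x=5 → posterior Gamma(31, 18)
obs 8: x=2 → posterior Gamma(33, 19)
obs 9: x=0 → posterior Gamma(33, 20)
obs 10: x=5 → posterior Gamma(38, 21)
obs 11: x=6 → posterior Gamma(44, 22)
obs 12: x=2 → posterior Gamma(46, 23)

alpha=46, beta=23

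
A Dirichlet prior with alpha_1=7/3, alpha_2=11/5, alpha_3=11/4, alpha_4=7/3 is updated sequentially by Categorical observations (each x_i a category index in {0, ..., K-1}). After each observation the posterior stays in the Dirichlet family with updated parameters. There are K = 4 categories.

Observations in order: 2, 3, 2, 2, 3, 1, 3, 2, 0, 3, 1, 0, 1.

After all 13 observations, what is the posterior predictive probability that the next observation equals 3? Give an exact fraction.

obs 1: x=2 → posterior Dirichlet(7/3, 11/5, 15/4, 7/3)
obs 2: x=3 → posterior Dirichlet(7/3, 11/5, 15/4, 10/3)
obs 3: x=2 → posterior Dirichlet(7/3, 11/5, 19/4, 10/3)
obs 4: x=2 → posterior Dirichlet(7/3, 11/5, 23/4, 10/3)
obs 5: x=3 → posterior Dirichlet(7/3, 11/5, 23/4, 13/3)
obs 6: x=1 → posterior Dirichlet(7/3, 16/5, 23/4, 13/3)
obs 7: x=3 → posterior Dirichlet(7/3, 16/5, 23/4, 16/3)
obs 8: x=2 → posterior Dirichlet(7/3, 16/5, 27/4, 16/3)
obs 9: x=0 → posterior Dirichlet(10/3, 16/5, 27/4, 16/3)
obs 10: x=3 → posterior Dirichlet(10/3, 16/5, 27/4, 19/3)
obs 11: x=1 → posterior Dirichlet(10/3, 21/5, 27/4, 19/3)
obs 12: x=0 → posterior Dirichlet(13/3, 21/5, 27/4, 19/3)
obs 13: x=1 → posterior Dirichlet(13/3, 26/5, 27/4, 19/3)

380/1357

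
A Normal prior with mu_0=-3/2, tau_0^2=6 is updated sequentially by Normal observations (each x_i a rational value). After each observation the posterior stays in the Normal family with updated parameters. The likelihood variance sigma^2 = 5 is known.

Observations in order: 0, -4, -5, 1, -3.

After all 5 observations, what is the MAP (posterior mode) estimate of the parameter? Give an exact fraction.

obs 1: x=0 → posterior Normal(-15/22, 30/11)
obs 2: x=-4 → posterior Normal(-63/34, 30/17)
obs 3: x=-5 → posterior Normal(-123/46, 30/23)
obs 4: x=1 → posterior Normal(-111/58, 30/29)
obs 5: x=-3 → posterior Normal(-21/10, 6/7)

-21/10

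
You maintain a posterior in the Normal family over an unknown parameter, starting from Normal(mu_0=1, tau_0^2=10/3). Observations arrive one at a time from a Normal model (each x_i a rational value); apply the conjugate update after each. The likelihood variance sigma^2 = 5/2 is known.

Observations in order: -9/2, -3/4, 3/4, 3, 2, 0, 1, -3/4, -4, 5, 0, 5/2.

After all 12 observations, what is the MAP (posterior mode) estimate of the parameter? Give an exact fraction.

obs 1: x=-9/2 → posterior Normal(-15/7, 10/7)
obs 2: x=-3/4 → posterior Normal(-18/11, 10/11)
obs 3: x=3/4 → posterior Normal(-1, 2/3)
obs 4: x=3 → posterior Normal(-3/19, 10/19)
obs 5: x=2 → posterior Normal(5/23, 10/23)
obs 6: x=0 → posterior Normal(5/27, 10/27)
obs 7: x=1 → posterior Normal(9/31, 10/31)
obs 8: x=-3/4 → posterior Normal(6/35, 2/7)
obs 9: x=-4 → posterior Normal(-10/39, 10/39)
obs 10: x=5 → posterior Normal(10/43, 10/43)
obs 11: x=0 → posterior Normal(10/47, 10/47)
obs 12: x=5/2 → posterior Normal(20/51, 10/51)

20/51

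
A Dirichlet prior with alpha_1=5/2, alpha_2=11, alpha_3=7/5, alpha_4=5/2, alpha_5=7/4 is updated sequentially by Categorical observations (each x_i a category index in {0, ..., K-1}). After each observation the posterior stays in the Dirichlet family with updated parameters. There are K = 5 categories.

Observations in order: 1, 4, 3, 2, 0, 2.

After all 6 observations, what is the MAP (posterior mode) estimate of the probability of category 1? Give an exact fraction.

220/403

obs 1: x=1 → posterior Dirichlet(5/2, 12, 7/5, 5/2, 7/4)
obs 2: x=4 → posterior Dirichlet(5/2, 12, 7/5, 5/2, 11/4)
obs 3: x=3 → posterior Dirichlet(5/2, 12, 7/5, 7/2, 11/4)
obs 4: x=2 → posterior Dirichlet(5/2, 12, 12/5, 7/2, 11/4)
obs 5: x=0 → posterior Dirichlet(7/2, 12, 12/5, 7/2, 11/4)
obs 6: x=2 → posterior Dirichlet(7/2, 12, 17/5, 7/2, 11/4)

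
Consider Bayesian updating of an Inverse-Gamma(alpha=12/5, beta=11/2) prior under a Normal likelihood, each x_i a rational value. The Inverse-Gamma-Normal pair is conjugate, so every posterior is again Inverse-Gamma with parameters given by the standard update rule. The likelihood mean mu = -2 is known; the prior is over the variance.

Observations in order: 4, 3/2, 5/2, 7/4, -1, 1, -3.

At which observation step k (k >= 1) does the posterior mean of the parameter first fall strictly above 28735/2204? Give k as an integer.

k = 3

obs 1: x=4 → posterior Inverse-Gamma(29/10, 47/2)
obs 2: x=3/2 → posterior Inverse-Gamma(17/5, 237/8)
obs 3: x=5/2 → posterior Inverse-Gamma(39/10, 159/4)
obs 4: x=7/4 → posterior Inverse-Gamma(22/5, 1497/32)
obs 5: x=-1 → posterior Inverse-Gamma(49/10, 1513/32)
obs 6: x=1 → posterior Inverse-Gamma(27/5, 1657/32)
obs 7: x=-3 → posterior Inverse-Gamma(59/10, 1673/32)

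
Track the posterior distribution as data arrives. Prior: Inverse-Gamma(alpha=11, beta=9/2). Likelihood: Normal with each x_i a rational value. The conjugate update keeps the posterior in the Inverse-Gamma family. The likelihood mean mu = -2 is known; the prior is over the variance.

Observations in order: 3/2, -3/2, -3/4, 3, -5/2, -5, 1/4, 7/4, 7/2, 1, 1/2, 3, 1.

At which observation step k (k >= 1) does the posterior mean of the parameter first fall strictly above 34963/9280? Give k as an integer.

obs 1: x=3/2 → posterior Inverse-Gamma(23/2, 85/8)
obs 2: x=-3/2 → posterior Inverse-Gamma(12, 43/4)
obs 3: x=-3/4 → posterior Inverse-Gamma(25/2, 369/32)
obs 4: x=3 → posterior Inverse-Gamma(13, 769/32)
obs 5: x=-5/2 → posterior Inverse-Gamma(27/2, 773/32)
obs 6: x=-5 → posterior Inverse-Gamma(14, 917/32)
obs 7: x=1/4 → posterior Inverse-Gamma(29/2, 499/16)
obs 8: x=7/4 → posterior Inverse-Gamma(15, 1223/32)
obs 9: x=7/2 → posterior Inverse-Gamma(31/2, 1707/32)
obs 10: x=1 → posterior Inverse-Gamma(16, 1851/32)
obs 11: x=1/2 → posterior Inverse-Gamma(33/2, 1951/32)
obs 12: x=3 → posterior Inverse-Gamma(17, 2351/32)
obs 13: x=1 → posterior Inverse-Gamma(35/2, 2495/32)

k = 10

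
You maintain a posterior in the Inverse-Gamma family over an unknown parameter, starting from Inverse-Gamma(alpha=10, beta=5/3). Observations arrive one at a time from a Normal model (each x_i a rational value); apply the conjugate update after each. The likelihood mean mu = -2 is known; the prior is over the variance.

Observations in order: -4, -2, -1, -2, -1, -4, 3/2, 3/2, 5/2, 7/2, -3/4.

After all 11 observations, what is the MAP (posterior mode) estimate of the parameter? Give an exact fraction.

obs 1: x=-4 → posterior Inverse-Gamma(21/2, 11/3)
obs 2: x=-2 → posterior Inverse-Gamma(11, 11/3)
obs 3: x=-1 → posterior Inverse-Gamma(23/2, 25/6)
obs 4: x=-2 → posterior Inverse-Gamma(12, 25/6)
obs 5: x=-1 → posterior Inverse-Gamma(25/2, 14/3)
obs 6: x=-4 → posterior Inverse-Gamma(13, 20/3)
obs 7: x=3/2 → posterior Inverse-Gamma(27/2, 307/24)
obs 8: x=3/2 → posterior Inverse-Gamma(14, 227/12)
obs 9: x=5/2 → posterior Inverse-Gamma(29/2, 697/24)
obs 10: x=7/2 → posterior Inverse-Gamma(15, 265/6)
obs 11: x=-3/4 → posterior Inverse-Gamma(31/2, 4315/96)

4315/1584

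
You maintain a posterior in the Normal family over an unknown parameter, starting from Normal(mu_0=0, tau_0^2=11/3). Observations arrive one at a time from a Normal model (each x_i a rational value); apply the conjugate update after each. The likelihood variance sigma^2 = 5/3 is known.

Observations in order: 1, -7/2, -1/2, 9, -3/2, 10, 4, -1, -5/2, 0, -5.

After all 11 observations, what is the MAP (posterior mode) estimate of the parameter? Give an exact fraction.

obs 1: x=1 → posterior Normal(11/16, 55/48)
obs 2: x=-7/2 → posterior Normal(-55/54, 55/81)
obs 3: x=-1/2 → posterior Normal(-33/38, 55/114)
obs 4: x=9 → posterior Normal(66/49, 55/147)
obs 5: x=-3/2 → posterior Normal(33/40, 11/36)
obs 6: x=10 → posterior Normal(319/142, 55/213)
obs 7: x=4 → posterior Normal(407/164, 55/246)
obs 8: x=-1 → posterior Normal(385/186, 55/279)
obs 9: x=-5/2 → posterior Normal(165/104, 55/312)
obs 10: x=0 → posterior Normal(33/23, 11/69)
obs 11: x=-5 → posterior Normal(55/63, 55/378)

55/63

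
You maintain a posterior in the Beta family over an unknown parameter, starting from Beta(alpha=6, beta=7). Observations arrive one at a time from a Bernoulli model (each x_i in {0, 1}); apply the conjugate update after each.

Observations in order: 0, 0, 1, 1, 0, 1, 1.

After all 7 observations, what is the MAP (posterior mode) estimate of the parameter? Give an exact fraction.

obs 1: x=0 → posterior Beta(6, 8)
obs 2: x=0 → posterior Beta(6, 9)
obs 3: x=1 → posterior Beta(7, 9)
obs 4: x=1 → posterior Beta(8, 9)
obs 5: x=0 → posterior Beta(8, 10)
obs 6: x=1 → posterior Beta(9, 10)
obs 7: x=1 → posterior Beta(10, 10)

1/2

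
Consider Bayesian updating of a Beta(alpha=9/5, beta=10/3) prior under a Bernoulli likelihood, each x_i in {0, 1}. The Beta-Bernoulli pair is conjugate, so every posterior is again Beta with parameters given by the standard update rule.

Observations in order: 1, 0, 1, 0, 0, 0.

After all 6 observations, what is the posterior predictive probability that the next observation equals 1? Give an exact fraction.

obs 1: x=1 → posterior Beta(14/5, 10/3)
obs 2: x=0 → posterior Beta(14/5, 13/3)
obs 3: x=1 → posterior Beta(19/5, 13/3)
obs 4: x=0 → posterior Beta(19/5, 16/3)
obs 5: x=0 → posterior Beta(19/5, 19/3)
obs 6: x=0 → posterior Beta(19/5, 22/3)

57/167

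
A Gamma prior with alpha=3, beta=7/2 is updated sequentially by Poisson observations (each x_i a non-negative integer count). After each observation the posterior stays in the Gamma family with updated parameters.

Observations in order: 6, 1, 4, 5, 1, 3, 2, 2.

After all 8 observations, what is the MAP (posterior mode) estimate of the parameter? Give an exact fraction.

obs 1: x=6 → posterior Gamma(9, 9/2)
obs 2: x=1 → posterior Gamma(10, 11/2)
obs 3: x=4 → posterior Gamma(14, 13/2)
obs 4: x=5 → posterior Gamma(19, 15/2)
obs 5: x=1 → posterior Gamma(20, 17/2)
obs 6: x=3 → posterior Gamma(23, 19/2)
obs 7: x=2 → posterior Gamma(25, 21/2)
obs 8: x=2 → posterior Gamma(27, 23/2)

52/23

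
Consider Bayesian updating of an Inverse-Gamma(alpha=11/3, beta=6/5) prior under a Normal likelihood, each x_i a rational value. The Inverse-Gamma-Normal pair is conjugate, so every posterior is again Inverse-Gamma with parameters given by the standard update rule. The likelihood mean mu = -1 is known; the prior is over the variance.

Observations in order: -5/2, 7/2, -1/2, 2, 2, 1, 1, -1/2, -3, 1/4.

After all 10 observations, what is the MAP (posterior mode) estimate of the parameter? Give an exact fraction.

obs 1: x=-5/2 → posterior Inverse-Gamma(25/6, 93/40)
obs 2: x=7/2 → posterior Inverse-Gamma(14/3, 249/20)
obs 3: x=-1/2 → posterior Inverse-Gamma(31/6, 503/40)
obs 4: x=2 → posterior Inverse-Gamma(17/3, 683/40)
obs 5: x=2 → posterior Inverse-Gamma(37/6, 863/40)
obs 6: x=1 → posterior Inverse-Gamma(20/3, 943/40)
obs 7: x=1 → posterior Inverse-Gamma(43/6, 1023/40)
obs 8: x=-1/2 → posterior Inverse-Gamma(23/3, 257/10)
obs 9: x=-3 → posterior Inverse-Gamma(49/6, 277/10)
obs 10: x=1/4 → posterior Inverse-Gamma(26/3, 4557/160)

13671/4640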